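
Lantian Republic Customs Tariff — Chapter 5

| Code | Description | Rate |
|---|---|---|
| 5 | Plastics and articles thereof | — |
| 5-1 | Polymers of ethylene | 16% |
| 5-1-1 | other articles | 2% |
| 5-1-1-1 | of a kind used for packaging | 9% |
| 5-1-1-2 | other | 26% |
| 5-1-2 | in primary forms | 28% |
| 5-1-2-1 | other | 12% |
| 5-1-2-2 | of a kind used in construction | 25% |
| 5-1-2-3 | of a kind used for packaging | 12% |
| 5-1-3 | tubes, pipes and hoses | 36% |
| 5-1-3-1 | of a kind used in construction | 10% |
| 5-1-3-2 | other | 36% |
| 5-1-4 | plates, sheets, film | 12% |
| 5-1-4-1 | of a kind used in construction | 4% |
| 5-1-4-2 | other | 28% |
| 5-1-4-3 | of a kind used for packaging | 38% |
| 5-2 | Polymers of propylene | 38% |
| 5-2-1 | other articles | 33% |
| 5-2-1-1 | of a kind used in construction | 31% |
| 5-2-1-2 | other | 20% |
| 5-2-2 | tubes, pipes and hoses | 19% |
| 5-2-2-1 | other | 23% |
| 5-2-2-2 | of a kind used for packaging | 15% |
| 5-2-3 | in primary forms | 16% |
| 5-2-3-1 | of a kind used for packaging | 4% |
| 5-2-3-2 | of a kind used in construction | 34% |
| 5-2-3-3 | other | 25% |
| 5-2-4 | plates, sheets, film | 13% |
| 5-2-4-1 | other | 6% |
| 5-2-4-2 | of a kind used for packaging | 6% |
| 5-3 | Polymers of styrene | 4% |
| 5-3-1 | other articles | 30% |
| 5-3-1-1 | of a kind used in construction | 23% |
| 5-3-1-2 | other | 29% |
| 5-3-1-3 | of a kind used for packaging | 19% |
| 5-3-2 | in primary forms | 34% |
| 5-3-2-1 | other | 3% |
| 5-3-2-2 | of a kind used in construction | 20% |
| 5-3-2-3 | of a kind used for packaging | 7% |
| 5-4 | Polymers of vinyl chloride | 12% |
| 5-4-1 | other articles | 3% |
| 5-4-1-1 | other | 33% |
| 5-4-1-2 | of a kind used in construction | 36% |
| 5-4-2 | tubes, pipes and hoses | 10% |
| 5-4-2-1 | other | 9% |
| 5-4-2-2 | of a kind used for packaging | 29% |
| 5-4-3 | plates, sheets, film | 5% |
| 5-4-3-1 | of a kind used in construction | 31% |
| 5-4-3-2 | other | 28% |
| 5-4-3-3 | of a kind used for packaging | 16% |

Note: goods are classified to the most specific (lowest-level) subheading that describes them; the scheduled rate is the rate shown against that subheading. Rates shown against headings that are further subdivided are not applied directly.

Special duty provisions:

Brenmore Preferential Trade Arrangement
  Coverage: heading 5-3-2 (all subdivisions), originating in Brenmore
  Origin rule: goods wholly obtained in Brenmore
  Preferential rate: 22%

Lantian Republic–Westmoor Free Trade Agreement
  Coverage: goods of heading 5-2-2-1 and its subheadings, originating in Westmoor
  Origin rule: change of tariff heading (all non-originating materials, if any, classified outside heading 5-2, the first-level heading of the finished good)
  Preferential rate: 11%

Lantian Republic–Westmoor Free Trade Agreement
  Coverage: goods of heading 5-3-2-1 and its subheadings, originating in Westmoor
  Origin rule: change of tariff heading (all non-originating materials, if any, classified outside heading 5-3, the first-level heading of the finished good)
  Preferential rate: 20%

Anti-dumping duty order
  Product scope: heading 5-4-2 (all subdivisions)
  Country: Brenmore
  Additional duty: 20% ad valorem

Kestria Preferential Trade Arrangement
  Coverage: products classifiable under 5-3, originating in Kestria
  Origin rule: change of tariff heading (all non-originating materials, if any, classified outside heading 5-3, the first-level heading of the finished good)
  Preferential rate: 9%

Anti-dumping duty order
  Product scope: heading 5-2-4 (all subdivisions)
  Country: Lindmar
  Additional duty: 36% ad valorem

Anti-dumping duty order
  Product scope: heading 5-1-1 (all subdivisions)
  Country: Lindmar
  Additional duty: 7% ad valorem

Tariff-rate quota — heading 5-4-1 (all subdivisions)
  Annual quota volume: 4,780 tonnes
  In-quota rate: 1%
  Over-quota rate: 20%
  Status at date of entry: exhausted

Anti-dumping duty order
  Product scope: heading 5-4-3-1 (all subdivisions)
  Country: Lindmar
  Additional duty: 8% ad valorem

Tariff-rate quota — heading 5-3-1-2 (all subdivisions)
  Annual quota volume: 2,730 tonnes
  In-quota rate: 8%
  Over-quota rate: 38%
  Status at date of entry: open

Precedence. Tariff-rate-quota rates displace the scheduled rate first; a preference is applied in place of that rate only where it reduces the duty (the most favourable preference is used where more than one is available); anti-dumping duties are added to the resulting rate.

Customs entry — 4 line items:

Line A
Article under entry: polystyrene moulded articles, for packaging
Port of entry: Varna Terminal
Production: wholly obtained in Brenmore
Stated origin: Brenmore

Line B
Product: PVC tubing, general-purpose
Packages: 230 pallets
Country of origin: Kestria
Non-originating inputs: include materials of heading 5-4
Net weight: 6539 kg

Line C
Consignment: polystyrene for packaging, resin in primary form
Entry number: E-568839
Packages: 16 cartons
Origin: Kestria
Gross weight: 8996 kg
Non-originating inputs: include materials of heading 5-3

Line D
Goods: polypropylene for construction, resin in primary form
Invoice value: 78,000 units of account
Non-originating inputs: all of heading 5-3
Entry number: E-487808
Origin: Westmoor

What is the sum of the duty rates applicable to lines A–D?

69%

Line A: polystyrene → 5-3; moulded articles → 5-3-1; for packaging → 5-3-1-3. Scheduled 19%. Brenmore agreement on 5-3-2: 5-3-1-3 not covered. → 19%.
Line B: PVC → 5-4; tubing → 5-4-2; general-purpose → 5-4-2-1. Scheduled 9%. Kestria agreement on 5-3: 5-4-2-1 not covered. → 9%.
Line C: polystyrene → 5-3; resin in primary form → 5-3-2; for packaging → 5-3-2-3. Scheduled 7%. Kestria agreement on 5-3: CTH not met. → 7%.
Line D: polypropylene → 5-2; resin in primary form → 5-2-3; for construction → 5-2-3-2. Scheduled 34%. Westmoor agreement on 5-2-2-1: 5-2-3-2 not covered; Westmoor agreement on 5-3-2-1: 5-2-3-2 not covered. → 34%.
Sum: 19% + 9% + 7% + 34% = 69%.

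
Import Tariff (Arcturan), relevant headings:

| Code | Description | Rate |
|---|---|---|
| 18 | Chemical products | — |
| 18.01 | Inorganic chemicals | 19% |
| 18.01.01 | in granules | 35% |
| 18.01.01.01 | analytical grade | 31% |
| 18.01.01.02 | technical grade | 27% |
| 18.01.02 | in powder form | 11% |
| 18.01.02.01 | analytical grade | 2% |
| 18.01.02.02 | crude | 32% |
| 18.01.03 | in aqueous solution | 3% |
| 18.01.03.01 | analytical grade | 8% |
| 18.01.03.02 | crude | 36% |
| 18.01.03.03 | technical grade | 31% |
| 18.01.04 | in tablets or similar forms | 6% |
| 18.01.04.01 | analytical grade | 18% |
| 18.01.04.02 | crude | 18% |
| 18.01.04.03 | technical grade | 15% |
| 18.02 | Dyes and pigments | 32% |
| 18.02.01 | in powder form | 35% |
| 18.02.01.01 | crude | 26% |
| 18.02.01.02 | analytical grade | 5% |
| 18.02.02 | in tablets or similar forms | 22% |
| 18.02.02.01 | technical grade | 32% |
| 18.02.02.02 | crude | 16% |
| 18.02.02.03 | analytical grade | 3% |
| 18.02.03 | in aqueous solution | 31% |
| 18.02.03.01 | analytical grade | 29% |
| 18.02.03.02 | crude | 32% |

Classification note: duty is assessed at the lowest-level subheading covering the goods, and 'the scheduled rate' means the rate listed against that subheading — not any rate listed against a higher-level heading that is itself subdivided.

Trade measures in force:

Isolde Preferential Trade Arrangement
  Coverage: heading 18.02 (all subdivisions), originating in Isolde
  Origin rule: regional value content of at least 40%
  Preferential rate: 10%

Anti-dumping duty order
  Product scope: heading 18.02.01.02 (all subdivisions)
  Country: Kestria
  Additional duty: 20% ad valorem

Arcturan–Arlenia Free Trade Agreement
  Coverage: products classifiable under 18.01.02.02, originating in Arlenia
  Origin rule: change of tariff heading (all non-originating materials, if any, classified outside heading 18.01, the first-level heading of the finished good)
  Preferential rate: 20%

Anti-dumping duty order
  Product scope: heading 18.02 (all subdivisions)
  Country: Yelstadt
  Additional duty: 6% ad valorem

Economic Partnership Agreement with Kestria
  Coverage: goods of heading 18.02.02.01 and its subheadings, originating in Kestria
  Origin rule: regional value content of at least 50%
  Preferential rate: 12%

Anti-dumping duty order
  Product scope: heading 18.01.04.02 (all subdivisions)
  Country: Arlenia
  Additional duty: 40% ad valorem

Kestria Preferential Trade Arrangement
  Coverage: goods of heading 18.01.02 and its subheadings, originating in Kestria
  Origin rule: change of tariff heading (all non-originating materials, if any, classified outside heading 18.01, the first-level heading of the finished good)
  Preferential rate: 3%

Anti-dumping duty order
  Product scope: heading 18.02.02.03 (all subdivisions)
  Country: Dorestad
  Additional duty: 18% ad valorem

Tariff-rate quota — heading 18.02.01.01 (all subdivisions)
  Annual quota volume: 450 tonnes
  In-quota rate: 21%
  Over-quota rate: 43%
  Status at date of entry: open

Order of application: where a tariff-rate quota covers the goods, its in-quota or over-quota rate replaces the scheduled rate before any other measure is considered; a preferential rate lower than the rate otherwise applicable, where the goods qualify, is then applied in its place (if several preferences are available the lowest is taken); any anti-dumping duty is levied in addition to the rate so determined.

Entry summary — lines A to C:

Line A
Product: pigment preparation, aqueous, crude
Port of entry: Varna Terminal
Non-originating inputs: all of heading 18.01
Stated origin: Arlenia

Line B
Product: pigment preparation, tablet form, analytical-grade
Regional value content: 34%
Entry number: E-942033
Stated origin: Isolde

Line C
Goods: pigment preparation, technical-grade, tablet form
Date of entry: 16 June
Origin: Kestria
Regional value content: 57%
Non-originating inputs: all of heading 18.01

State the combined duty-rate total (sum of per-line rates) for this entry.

47%

Line A: pigment → 18.02; aqueous → 18.02.03; crude → 18.02.03.02. Scheduled 32%. Arlenia agreement on 18.01.02.02: 18.02.03.02 not covered. → 32%.
Line B: pigment → 18.02; tablet form → 18.02.02; analytical-grade → 18.02.02.03. Scheduled 3%. Isolde agreement on 18.02: RVC < 40%. → 3%.
Line C: pigment → 18.02; tablet form → 18.02.02; technical-grade → 18.02.02.01. Scheduled 32%. Kestria agreement on 18.02.02.01: RVC ≥ 50% → 12% available; Kestria agreement on 18.01.02: 18.02.02.01 not covered; preferential 12%. → 12%.
Sum: 32% + 3% + 12% = 47%.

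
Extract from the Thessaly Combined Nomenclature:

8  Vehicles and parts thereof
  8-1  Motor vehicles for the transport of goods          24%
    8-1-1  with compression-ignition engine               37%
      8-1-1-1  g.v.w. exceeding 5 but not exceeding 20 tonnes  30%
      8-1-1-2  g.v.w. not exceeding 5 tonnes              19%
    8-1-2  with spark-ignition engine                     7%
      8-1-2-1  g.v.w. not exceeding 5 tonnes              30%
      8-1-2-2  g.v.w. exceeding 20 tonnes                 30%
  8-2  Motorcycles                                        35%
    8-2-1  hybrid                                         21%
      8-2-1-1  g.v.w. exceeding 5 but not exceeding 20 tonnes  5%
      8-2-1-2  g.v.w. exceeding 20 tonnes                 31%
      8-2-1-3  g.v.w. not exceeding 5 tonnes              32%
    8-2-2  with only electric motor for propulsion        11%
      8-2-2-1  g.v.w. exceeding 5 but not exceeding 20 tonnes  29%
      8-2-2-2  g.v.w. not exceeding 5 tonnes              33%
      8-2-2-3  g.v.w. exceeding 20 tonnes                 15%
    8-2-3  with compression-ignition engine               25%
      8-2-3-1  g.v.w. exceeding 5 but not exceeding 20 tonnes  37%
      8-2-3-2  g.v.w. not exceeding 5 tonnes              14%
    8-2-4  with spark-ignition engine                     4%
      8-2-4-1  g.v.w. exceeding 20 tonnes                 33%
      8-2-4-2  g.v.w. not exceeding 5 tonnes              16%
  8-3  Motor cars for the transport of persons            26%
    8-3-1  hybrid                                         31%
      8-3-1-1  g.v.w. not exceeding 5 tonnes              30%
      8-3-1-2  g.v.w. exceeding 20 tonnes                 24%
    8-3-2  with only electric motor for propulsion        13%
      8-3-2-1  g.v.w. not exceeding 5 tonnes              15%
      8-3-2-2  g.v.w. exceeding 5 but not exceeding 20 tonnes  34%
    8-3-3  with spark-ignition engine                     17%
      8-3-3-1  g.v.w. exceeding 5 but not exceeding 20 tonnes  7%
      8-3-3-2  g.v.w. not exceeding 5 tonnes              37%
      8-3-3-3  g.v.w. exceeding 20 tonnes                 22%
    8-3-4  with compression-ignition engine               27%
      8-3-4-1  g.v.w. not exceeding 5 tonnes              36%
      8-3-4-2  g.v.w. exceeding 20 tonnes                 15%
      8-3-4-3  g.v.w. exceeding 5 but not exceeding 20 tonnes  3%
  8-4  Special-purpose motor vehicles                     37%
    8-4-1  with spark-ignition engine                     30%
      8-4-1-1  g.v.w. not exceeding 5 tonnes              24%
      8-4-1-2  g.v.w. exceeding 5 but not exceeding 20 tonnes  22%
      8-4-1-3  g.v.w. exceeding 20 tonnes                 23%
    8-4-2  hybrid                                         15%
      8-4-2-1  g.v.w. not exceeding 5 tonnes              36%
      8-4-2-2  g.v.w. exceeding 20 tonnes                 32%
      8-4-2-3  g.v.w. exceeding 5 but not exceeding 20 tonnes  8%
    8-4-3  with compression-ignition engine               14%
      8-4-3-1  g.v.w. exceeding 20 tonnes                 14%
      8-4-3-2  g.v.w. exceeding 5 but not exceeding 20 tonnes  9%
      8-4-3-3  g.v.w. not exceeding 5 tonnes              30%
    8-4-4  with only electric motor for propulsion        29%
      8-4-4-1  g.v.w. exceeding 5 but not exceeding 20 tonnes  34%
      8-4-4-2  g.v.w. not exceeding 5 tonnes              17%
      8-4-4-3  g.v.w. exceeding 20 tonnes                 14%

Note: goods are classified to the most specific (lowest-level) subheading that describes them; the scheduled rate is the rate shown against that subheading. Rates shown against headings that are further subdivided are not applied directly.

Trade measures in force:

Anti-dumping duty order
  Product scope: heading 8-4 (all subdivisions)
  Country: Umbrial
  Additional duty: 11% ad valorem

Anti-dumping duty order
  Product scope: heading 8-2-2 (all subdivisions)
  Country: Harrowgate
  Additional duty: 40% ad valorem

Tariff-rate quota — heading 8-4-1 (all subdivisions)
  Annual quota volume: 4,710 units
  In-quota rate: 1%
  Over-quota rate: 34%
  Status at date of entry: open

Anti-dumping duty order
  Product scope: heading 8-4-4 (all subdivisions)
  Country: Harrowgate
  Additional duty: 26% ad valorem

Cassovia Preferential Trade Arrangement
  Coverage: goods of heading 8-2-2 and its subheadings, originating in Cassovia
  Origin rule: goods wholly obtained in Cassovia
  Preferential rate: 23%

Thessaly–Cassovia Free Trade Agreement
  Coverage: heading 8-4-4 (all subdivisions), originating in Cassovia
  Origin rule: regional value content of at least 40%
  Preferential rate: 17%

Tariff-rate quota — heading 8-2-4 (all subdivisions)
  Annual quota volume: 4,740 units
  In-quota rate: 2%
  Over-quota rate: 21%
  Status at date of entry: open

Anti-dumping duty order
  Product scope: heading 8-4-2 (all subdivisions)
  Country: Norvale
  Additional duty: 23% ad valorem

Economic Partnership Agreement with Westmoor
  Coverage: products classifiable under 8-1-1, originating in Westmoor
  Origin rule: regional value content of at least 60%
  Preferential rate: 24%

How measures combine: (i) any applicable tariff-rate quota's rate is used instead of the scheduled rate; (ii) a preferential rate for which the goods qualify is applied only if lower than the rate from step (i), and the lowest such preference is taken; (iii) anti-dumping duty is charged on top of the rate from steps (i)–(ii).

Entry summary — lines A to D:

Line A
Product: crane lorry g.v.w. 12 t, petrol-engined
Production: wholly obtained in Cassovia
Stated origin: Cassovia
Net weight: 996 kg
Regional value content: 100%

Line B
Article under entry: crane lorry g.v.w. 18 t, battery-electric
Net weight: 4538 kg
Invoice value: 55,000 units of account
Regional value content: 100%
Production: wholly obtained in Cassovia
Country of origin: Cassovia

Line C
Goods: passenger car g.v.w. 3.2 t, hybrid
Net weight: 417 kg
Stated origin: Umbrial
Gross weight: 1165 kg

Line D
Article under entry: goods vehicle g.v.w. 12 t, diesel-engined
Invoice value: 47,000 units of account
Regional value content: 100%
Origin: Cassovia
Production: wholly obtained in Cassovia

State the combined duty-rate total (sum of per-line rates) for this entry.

Line A: crane lorry → 8-4; petrol-engined → 8-4-1; g.v.w. 12 t → 8-4-1-2. Scheduled 22%. quota on 8-4-1 open → in-quota 1%; Cassovia agreement on 8-2-2: 8-4-1-2 not covered; Cassovia agreement on 8-4-4: 8-4-1-2 not covered. → 1%.
Line B: crane lorry → 8-4; battery-electric → 8-4-4; g.v.w. 18 t → 8-4-4-1. Scheduled 34%. Cassovia agreement on 8-2-2: 8-4-4-1 not covered; Cassovia agreement on 8-4-4: RVC ≥ 40% → 17% available; preferential 17%. → 17%.
Line C: passenger car → 8-3; hybrid → 8-3-1; g.v.w. 3.2 t → 8-3-1-1. Scheduled 30%. No special measure applies. → 30%.
Line D: goods vehicle → 8-1; diesel-engined → 8-1-1; g.v.w. 12 t → 8-1-1-1. Scheduled 30%. Cassovia agreement on 8-2-2: 8-1-1-1 not covered; Cassovia agreement on 8-4-4: 8-1-1-1 not covered. → 30%.
Sum: 1% + 17% + 30% + 30% = 78%.

78%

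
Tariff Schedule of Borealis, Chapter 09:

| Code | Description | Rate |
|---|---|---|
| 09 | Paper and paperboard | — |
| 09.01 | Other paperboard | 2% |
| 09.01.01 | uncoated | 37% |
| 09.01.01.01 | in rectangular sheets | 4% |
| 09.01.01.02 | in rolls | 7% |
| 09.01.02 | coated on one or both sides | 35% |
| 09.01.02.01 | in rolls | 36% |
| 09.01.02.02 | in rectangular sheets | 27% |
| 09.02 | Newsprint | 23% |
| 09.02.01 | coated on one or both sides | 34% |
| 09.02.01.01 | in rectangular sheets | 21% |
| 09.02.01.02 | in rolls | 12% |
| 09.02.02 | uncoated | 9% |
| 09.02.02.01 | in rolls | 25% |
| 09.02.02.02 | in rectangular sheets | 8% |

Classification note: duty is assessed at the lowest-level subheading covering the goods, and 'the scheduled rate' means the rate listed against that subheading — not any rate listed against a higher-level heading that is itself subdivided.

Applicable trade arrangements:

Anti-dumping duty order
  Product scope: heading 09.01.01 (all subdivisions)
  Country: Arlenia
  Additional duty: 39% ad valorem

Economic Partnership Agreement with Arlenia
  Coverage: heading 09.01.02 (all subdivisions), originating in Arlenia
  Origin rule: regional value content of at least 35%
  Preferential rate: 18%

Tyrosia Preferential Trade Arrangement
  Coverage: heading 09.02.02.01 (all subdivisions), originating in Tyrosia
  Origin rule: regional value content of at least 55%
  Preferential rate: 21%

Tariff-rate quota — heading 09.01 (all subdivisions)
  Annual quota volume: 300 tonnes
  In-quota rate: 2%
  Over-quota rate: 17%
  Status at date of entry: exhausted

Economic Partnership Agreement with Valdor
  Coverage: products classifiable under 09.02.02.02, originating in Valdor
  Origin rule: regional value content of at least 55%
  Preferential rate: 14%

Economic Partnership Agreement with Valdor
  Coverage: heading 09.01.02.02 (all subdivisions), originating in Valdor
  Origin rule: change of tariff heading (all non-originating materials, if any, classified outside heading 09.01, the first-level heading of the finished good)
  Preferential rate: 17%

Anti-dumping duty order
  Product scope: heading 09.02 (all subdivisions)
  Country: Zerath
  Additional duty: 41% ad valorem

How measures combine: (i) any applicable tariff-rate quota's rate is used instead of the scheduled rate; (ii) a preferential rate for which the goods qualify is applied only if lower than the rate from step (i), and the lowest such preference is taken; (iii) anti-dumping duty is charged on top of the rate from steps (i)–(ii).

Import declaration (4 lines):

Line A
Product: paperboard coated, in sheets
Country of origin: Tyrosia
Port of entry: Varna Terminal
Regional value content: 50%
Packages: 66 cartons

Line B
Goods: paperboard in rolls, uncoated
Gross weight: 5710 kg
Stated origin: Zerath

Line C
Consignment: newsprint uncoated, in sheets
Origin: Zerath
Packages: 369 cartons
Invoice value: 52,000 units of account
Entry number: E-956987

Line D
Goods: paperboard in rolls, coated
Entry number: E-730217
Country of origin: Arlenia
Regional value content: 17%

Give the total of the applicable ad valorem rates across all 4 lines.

Line A: paperboard → 09.01; coated → 09.01.02; in sheets → 09.01.02.02. Scheduled 27%. quota on 09.01 exhausted → over-quota 17%; Tyrosia agreement on 09.02.02.01: 09.01.02.02 not covered. → 17%.
Line B: paperboard → 09.01; uncoated → 09.01.01; in rolls → 09.01.01.02. Scheduled 7%. quota on 09.01 exhausted → over-quota 17%. → 17%.
Line C: newsprint → 09.02; uncoated → 09.02.02; in sheets → 09.02.02.02. Scheduled 8%. anti-dumping (Zerath, 09.02): +41%; total 8% + 41% = 49%. → 49%.
Line D: paperboard → 09.01; coated → 09.01.02; in rolls → 09.01.02.01. Scheduled 36%. quota on 09.01 exhausted → over-quota 17%; Arlenia agreement on 09.01.02: RVC < 35%. → 17%.
Sum: 17% + 17% + 49% + 17% = 100%.

100%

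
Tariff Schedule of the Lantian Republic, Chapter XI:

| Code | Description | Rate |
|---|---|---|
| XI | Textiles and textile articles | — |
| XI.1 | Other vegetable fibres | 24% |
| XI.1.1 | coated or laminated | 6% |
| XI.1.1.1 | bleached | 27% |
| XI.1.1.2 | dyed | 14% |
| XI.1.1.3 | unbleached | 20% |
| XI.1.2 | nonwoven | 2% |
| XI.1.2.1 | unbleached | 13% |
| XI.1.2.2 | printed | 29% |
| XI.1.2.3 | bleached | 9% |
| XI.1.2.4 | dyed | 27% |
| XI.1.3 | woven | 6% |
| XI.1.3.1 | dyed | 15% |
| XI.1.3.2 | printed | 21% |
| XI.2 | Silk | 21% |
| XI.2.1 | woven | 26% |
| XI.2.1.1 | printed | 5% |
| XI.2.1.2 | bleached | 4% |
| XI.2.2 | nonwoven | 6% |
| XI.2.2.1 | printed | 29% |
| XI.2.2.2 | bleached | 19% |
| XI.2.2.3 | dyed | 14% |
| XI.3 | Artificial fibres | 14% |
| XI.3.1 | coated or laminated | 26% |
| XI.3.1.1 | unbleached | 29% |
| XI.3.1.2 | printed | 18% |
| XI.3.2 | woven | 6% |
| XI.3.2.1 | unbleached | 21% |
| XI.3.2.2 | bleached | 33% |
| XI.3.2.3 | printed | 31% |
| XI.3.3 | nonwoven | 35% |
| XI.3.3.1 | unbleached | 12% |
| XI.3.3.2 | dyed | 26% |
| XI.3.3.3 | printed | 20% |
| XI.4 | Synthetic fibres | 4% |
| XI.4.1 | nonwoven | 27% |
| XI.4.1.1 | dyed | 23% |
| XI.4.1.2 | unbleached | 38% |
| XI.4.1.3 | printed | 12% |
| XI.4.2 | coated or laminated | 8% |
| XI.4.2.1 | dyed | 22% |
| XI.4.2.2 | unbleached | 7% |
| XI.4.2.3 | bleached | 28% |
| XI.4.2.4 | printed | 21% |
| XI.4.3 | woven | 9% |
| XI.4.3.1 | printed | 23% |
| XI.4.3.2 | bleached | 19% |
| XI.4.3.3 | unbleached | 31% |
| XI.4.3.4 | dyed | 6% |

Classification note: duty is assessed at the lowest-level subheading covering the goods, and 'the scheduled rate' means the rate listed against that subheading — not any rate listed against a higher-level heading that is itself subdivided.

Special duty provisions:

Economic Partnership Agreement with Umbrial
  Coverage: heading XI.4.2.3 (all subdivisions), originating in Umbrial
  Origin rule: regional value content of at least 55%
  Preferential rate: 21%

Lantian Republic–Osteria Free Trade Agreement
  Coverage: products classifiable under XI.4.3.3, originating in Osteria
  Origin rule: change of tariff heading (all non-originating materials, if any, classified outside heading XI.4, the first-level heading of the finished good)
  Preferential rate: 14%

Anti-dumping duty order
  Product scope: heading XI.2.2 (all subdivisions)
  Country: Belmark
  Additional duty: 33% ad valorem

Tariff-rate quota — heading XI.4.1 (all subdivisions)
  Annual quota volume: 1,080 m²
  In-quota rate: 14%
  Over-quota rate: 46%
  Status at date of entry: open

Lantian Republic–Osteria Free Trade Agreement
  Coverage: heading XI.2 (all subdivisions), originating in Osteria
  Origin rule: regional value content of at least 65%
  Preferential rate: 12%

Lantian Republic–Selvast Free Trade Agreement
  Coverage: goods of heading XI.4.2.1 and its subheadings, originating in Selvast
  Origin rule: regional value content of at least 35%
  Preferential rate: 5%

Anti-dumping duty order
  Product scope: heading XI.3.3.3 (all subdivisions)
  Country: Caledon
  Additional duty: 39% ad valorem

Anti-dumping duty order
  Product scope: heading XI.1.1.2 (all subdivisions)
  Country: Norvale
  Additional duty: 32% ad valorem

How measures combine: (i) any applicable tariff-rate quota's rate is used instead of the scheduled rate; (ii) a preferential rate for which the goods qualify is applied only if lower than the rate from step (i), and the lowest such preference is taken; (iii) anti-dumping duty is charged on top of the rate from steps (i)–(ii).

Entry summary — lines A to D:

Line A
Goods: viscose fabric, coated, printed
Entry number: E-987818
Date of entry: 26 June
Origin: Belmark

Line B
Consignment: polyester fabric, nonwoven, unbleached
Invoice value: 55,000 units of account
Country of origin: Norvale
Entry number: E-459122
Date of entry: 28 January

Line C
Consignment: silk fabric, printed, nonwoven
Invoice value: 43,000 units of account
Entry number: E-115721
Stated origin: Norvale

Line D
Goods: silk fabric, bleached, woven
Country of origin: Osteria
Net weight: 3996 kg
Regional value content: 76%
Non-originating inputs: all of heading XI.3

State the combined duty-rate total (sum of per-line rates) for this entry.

Line A: viscose → XI.3; coated → XI.3.1; printed → XI.3.1.2. Scheduled 18%. No special measure applies. → 18%.
Line B: polyester → XI.4; nonwoven → XI.4.1; unbleached → XI.4.1.2. Scheduled 38%. quota on XI.4.1 open → in-quota 14%. → 14%.
Line C: silk → XI.2; nonwoven → XI.2.2; printed → XI.2.2.1. Scheduled 29%. No special measure applies. → 29%.
Line D: silk → XI.2; woven → XI.2.1; bleached → XI.2.1.2. Scheduled 4%. Osteria agreement on XI.4.3.3: XI.2.1.2 not covered; Osteria agreement on XI.2: RVC ≥ 65% → 12% available; preference 12% not lower than 4% → no reduction. → 4%.
Sum: 18% + 14% + 29% + 4% = 65%.

65%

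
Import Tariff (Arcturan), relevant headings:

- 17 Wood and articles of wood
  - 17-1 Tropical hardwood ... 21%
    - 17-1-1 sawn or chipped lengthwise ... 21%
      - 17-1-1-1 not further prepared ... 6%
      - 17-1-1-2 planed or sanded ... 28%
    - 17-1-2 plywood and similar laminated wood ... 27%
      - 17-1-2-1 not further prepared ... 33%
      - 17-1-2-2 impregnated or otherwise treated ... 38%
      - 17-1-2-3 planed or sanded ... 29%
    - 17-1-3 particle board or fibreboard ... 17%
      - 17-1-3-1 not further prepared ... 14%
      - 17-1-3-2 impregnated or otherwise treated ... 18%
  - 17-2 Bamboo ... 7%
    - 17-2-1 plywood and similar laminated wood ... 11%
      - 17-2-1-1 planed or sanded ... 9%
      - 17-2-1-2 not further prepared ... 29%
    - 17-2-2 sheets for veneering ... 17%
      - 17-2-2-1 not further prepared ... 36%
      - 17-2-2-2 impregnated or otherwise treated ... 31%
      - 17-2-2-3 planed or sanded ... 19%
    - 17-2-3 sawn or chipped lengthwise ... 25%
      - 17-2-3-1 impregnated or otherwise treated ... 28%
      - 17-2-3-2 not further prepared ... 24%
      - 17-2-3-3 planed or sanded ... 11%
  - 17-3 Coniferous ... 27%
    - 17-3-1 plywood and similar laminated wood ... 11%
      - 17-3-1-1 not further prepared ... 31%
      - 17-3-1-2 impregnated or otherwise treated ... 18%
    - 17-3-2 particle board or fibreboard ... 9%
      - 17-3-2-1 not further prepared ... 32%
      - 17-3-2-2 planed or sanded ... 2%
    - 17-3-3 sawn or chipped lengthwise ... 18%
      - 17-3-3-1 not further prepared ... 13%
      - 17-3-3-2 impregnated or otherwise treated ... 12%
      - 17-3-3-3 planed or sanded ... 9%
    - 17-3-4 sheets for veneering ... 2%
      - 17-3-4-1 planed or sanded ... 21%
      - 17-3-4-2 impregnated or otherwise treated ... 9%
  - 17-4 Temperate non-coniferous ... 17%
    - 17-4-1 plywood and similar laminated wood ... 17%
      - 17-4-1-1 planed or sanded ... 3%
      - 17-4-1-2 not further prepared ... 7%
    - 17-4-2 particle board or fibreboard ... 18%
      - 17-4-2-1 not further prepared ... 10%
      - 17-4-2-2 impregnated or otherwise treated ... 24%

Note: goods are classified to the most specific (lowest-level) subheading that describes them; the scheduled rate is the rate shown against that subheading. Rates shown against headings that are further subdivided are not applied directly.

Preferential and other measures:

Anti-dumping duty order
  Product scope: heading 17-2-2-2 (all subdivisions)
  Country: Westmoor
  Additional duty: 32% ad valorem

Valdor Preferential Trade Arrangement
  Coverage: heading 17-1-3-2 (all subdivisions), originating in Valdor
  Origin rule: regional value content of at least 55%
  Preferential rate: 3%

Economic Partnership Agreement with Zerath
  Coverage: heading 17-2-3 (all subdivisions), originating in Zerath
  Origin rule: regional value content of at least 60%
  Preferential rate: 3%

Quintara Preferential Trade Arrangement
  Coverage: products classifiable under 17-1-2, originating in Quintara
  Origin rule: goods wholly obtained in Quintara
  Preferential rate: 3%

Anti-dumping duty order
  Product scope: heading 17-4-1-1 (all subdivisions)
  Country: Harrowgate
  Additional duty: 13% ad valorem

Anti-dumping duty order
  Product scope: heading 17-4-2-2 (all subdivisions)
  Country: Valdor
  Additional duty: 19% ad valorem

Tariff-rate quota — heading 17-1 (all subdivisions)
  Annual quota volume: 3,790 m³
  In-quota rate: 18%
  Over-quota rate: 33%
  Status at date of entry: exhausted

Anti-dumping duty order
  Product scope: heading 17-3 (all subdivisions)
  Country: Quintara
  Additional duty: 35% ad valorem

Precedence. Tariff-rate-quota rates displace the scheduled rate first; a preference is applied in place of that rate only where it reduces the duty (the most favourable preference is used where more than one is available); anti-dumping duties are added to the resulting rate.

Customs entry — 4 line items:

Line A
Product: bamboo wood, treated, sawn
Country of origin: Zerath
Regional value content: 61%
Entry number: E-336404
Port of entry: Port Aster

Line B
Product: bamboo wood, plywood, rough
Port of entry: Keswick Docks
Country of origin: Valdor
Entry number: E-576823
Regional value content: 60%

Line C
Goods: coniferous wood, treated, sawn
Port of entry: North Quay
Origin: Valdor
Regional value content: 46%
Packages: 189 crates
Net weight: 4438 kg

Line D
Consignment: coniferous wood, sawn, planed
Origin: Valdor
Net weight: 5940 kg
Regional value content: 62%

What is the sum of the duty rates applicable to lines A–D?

53%

Line A: bamboo → 17-2; sawn → 17-2-3; treated → 17-2-3-1. Scheduled 28%. Zerath agreement on 17-2-3: RVC ≥ 60% → 3% available; preferential 3%. → 3%.
Line B: bamboo → 17-2; plywood → 17-2-1; rough → 17-2-1-2. Scheduled 29%. Valdor agreement on 17-1-3-2: 17-2-1-2 not covered. → 29%.
Line C: coniferous → 17-3; sawn → 17-3-3; treated → 17-3-3-2. Scheduled 12%. Valdor agreement on 17-1-3-2: 17-3-3-2 not covered. → 12%.
Line D: coniferous → 17-3; sawn → 17-3-3; planed → 17-3-3-3. Scheduled 9%. Valdor agreement on 17-1-3-2: 17-3-3-3 not covered. → 9%.
Sum: 3% + 29% + 12% + 9% = 53%.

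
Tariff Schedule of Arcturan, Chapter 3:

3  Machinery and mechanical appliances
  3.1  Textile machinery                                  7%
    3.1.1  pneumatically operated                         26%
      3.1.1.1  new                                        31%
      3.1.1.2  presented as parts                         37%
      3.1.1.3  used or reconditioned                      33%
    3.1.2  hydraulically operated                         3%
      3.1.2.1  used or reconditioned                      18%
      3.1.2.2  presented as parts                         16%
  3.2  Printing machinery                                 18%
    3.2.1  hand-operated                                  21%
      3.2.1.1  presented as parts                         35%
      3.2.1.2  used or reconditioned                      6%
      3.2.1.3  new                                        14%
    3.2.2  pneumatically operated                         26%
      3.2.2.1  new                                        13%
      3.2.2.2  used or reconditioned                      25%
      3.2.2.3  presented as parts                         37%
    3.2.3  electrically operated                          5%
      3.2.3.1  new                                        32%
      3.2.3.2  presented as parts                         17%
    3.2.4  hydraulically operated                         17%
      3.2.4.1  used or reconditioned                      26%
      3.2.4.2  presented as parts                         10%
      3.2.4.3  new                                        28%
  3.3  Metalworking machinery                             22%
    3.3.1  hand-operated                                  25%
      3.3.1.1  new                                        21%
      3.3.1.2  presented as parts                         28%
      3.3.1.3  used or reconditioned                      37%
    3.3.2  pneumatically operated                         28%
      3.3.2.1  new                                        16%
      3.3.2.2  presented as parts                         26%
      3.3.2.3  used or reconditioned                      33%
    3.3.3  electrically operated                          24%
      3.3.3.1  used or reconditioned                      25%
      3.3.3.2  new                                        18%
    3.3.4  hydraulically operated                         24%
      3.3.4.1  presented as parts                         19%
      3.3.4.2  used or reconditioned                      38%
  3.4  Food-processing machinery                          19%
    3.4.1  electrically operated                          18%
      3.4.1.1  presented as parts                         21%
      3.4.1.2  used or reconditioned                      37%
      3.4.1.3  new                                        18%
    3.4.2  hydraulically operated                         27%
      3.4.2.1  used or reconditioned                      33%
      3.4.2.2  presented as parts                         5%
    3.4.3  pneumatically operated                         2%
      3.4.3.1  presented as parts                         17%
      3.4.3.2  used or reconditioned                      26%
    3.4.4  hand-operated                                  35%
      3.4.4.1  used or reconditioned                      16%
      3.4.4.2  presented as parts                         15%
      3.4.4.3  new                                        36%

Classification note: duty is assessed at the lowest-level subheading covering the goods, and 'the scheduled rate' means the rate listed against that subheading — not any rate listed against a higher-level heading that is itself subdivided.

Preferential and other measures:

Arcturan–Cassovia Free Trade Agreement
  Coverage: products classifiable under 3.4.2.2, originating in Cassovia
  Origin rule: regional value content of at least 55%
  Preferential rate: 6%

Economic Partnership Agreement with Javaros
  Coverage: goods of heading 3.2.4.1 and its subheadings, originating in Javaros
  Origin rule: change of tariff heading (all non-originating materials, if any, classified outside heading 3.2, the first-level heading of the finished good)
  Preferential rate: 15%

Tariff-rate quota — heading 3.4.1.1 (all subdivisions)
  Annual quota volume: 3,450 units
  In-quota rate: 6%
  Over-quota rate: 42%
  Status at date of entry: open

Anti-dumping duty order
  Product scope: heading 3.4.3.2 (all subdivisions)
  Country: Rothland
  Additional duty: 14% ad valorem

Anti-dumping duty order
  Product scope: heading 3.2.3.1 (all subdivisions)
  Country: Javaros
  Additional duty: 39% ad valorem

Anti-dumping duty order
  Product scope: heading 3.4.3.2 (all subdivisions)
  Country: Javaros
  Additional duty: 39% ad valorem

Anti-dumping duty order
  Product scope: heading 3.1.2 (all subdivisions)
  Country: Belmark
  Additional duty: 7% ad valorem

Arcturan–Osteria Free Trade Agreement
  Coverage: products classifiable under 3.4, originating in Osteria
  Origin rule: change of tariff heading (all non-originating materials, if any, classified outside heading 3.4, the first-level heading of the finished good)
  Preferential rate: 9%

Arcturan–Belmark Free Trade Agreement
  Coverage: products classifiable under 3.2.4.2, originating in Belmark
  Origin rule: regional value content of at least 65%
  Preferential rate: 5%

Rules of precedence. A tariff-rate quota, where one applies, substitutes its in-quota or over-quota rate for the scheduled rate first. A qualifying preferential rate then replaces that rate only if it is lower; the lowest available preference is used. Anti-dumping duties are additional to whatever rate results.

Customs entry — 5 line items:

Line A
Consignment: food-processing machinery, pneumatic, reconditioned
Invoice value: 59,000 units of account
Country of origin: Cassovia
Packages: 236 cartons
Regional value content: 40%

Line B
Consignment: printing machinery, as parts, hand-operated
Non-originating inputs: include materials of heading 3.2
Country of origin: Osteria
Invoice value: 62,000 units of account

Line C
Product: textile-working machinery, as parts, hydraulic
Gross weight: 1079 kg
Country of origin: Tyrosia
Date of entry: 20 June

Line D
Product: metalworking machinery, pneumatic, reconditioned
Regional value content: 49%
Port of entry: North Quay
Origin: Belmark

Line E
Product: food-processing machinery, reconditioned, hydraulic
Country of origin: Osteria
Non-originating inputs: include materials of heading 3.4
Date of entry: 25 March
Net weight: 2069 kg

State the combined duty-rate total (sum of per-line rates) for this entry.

Line A: food-processing → 3.4; pneumatic → 3.4.3; reconditioned → 3.4.3.2. Scheduled 26%. Cassovia agreement on 3.4.2.2: 3.4.3.2 not covered. → 26%.
Line B: printing → 3.2; hand-operated → 3.2.1; as parts → 3.2.1.1. Scheduled 35%. Osteria agreement on 3.4: 3.2.1.1 not covered. → 35%.
Line C: textile-working → 3.1; hydraulic → 3.1.2; as parts → 3.1.2.2. Scheduled 16%. No special measure applies. → 16%.
Line D: metalworking → 3.3; pneumatic → 3.3.2; reconditioned → 3.3.2.3. Scheduled 33%. Belmark agreement on 3.2.4.2: 3.3.2.3 not covered. → 33%.
Line E: food-processing → 3.4; hydraulic → 3.4.2; reconditioned → 3.4.2.1. Scheduled 33%. Osteria agreement on 3.4: CTH not met. → 33%.
Sum: 26% + 35% + 16% + 33% + 33% = 143%.

143%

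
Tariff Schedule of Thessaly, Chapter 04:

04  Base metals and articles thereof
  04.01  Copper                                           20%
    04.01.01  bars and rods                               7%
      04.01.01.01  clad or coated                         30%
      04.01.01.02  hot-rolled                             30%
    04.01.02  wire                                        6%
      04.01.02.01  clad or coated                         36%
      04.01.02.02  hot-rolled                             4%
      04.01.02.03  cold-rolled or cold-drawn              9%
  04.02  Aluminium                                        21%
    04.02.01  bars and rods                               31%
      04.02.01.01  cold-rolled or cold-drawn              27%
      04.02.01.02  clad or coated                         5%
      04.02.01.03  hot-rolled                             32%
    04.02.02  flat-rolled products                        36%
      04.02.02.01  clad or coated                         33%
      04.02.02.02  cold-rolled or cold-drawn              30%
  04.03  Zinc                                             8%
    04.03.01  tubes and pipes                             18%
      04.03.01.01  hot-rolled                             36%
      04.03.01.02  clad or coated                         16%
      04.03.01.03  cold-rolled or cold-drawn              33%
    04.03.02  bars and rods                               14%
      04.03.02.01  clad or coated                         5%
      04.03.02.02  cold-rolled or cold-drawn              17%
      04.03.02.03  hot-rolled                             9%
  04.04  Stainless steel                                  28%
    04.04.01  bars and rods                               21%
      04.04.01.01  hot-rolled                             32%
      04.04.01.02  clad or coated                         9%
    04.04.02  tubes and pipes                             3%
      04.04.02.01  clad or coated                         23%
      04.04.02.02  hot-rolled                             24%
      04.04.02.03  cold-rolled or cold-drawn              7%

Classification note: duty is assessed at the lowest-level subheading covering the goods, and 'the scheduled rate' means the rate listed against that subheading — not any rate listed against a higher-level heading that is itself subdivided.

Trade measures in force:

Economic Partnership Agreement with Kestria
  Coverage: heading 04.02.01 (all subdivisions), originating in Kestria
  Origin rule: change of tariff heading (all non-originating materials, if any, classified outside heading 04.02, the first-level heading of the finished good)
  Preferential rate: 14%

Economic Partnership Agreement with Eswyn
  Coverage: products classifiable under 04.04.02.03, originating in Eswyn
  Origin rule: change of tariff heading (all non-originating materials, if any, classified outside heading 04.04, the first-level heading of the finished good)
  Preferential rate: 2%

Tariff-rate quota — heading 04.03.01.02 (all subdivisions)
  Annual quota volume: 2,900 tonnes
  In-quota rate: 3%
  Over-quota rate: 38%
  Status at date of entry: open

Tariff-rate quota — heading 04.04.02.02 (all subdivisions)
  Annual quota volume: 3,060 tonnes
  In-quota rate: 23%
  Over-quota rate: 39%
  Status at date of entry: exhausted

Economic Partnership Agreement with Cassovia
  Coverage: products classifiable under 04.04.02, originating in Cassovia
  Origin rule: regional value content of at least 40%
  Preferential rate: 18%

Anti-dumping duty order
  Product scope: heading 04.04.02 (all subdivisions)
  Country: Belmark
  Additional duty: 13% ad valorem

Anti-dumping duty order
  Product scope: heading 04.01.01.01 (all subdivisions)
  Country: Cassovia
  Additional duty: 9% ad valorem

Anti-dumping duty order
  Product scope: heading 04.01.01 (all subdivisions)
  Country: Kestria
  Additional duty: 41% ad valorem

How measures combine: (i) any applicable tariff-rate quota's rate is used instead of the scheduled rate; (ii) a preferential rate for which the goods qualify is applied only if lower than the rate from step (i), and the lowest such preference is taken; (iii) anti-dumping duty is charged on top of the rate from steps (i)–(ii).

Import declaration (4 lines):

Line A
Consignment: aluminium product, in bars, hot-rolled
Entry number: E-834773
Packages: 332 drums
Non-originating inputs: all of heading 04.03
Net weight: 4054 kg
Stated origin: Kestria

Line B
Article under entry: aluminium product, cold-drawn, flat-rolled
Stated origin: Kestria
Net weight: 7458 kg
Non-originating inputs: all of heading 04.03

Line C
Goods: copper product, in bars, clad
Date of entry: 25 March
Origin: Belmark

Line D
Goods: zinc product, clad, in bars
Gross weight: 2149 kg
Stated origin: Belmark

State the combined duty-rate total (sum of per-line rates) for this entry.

79%

Line A: aluminium → 04.02; in bars → 04.02.01; hot-rolled → 04.02.01.03. Scheduled 32%. Kestria agreement on 04.02.01: CTH met → 14% available; preferential 14%. → 14%.
Line B: aluminium → 04.02; flat-rolled → 04.02.02; cold-drawn → 04.02.02.02. Scheduled 30%. Kestria agreement on 04.02.01: 04.02.02.02 not covered. → 30%.
Line C: copper → 04.01; in bars → 04.01.01; clad → 04.01.01.01. Scheduled 30%. No special measure applies. → 30%.
Line D: zinc → 04.03; in bars → 04.03.02; clad → 04.03.02.01. Scheduled 5%. No special measure applies. → 5%.
Sum: 14% + 30% + 30% + 5% = 79%.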